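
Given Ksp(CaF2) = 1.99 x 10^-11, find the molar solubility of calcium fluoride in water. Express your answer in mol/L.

CaF2(s) <=> Ca^2+(aq) + 2 F^-(aq)
Ksp = [Ca^2+][F^-]^2
With molar solubility s: [Ca^2+] = s, [F^-] = 2s.
Substituting: Ksp = s(2s)^2 = 4s^3
s = (1.99 x 10^-11 / 4)^(1/3) = 1.71 x 10^-4 M

s ≈ 1.71e-4 M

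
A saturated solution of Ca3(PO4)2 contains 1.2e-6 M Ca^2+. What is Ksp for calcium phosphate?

Ca3(PO4)2(s) ⇌ 3 Ca^2+ + 2 PO4^3-
Stoichiometry gives [PO4^3-] = (2/3)[Ca^2+] = 8.00 x 10^-7 M.
Ksp = [Ca^2+]^3[PO4^3-]^2
Ksp = (1.2 × 10^-6)^3 × (8.00 x 10^-7)^2 = 1.1 × 10^-30

Ksp ≈ 1.1 × 10^-30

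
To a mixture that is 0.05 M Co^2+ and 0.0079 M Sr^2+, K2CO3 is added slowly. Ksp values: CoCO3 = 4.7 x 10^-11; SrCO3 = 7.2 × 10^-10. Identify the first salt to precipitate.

Precipitation of each salt starts when its ion product equals its Ksp.
For CoCO3: 4.7 x 10^-11 = 0.05 × [CO3^2-]  ⇒  [CO3^2-] = 9.4 x 10^-10 M.
For SrCO3: 7.2 × 10^-10 = 0.0079 × [CO3^2-]  ⇒  [CO3^2-] = 9.1 x 10^-8 M.
The salt with the lower threshold [CO3^2-] precipitates first: CoCO3.

CoCO3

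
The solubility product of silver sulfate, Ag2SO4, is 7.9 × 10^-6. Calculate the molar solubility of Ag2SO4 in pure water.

Ag2SO4(s) ⇌ 2 Ag^+(aq) + SO4^2-(aq)
Ksp = [Ag^+]^2[SO4^2-]
For each mole of Ag2SO4 that dissolves: [Ag^+] = 2s, [SO4^2-] = s.
So Ksp = (2s)^2 × s = 4s^3
Solving, s = (7.9 × 10^-6/4)^(1/3) = 1.3 x 10^-2 M

0.013 M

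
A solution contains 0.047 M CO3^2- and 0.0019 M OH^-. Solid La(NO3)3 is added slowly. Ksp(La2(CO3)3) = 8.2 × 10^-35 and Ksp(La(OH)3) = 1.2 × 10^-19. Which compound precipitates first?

La2(CO3)3

Precipitation of each salt starts when its ion product equals its Ksp.
For La2(CO3)3: 8.2 × 10^-35 = (0.047)^3 × [La^3+]^2  ⇒  [La^3+] = 8.9 × 10^-16 M.
For La(OH)3: 1.2 × 10^-19 = (0.0019)^3 × [La^3+]  ⇒  [La^3+] = 1.7 × 10^-11 M.
The salt with the lower threshold [La^3+] precipitates first: La2(CO3)3.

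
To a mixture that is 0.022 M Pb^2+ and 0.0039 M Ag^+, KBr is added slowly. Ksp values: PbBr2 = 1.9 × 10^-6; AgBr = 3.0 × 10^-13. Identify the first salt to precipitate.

Each salt begins to precipitate when Q = Ksp, i.e. when [Br^-] reaches its threshold.
For PbBr2: 1.9 × 10^-6 = 0.022 × [Br^-]^2  ⇒  [Br^-] = 9.3 × 10^-3 M.
For AgBr: 3.0 × 10^-13 = 0.0039 × [Br^-]  ⇒  [Br^-] = 7.7 × 10^-11 M.
The salt with the lower threshold [Br^-] precipitates first: AgBr.

AgBr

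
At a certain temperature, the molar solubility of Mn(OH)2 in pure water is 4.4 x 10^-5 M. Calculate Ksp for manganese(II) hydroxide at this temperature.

Ksp = 3.4 x 10^-13

Mn(OH)2(s) <=> Mn^2+ + 2 OH^-
For each mole of Mn(OH)2 that dissolves: [Mn^2+] = s, [OH^-] = 2s.
Ksp = [Mn^2+][OH^-]^2
Substituting: Ksp = s(2s)^2 = 4s^3
With s = 4.4 × 10^-5: Ksp = 3.4 × 10^-13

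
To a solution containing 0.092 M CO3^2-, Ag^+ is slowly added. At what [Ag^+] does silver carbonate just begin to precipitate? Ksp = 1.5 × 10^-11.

[Ag^+] ≈ 1.3 × 10^-5 M

Ag2CO3(s) ⇌ 2 Ag^+(aq) + CO3^2-(aq)
Ksp = [Ag^+]^2[CO3^2-]
Precipitation begins when Q = Ksp. With [CO3^2-] = 0.092 M:
1.5 × 10^-11 = (0.092) × [Ag^+]^2
[Ag^+] = (1.5 × 10^-11 / 9.2 x 10^-2)^(1/2) = 1.3 × 10^-5 M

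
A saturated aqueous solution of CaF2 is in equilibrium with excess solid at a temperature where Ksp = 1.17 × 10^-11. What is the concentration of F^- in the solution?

[F^-] = 2.86 × 10^-4 M

CaF2(s) <=> Ca^2+(aq) + 2 F^-(aq)
Ksp = [Ca^2+][F^-]^2
Let s = molar solubility. Then [Ca^2+] = s and [F^-] = 2s.
Ksp = s(2s)^2 = 4s^3
s = (1.17 × 10^-11 / 4)^(1/3) = 1.430 x 10^-4 M
[F^-] = 2s = 2.86 × 10^-4 M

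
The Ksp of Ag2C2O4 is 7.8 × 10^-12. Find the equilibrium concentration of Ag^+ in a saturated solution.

Ag2C2O4(s) <=> 2 Ag^+ + C2O4^2-
Ksp = [Ag^+]^2[C2O4^2-]
With molar solubility s: [Ag^+] = 2s, [C2O4^2-] = s.
Ksp = (2s)^2s = 4s^3
Solving, s = (7.8 × 10^-12/4)^(1/3) = 1.25 × 10^-4 M
[Ag^+] = 2s = 2.5 × 10^-4 M

[Ag^+] ≈ 2.5e-4 M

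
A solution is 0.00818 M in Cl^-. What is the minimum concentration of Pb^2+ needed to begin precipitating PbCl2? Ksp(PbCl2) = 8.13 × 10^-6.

[Pb^2+] ≈ 0.122 M

PbCl2(s) ⇌ Pb^2+ + 2 Cl^-
Ksp = [Pb^2+][Cl^-]^2
Precipitation begins when Q = Ksp. With [Cl^-] = 0.00818 M:
8.13 × 10^-6 = (0.00818)^2 × [Pb^2+]
[Pb^2+] = (8.13 × 10^-6 / 6.691 × 10^-5) = 1.22 × 10^-1 M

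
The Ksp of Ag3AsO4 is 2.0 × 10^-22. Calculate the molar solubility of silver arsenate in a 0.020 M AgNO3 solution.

s = 2.5e-17 M

Ag3AsO4(s) <=> 3 Ag^+ + AsO4^3-
Ksp = [Ag^+]^3[AsO4^3-]
If s mol/L dissolves here, [Ag^+] = 0.020 + 3s ≈ 0.020, [AsO4^3-] = s (since Ag^+ from AgNO3 dominates).
Ksp ≈ (0.020)^3 × s
s = 2.5 × 10^-17 M
Check: 3s = 7.5 × 10^-17 ≪ 0.020, so the approximation is valid.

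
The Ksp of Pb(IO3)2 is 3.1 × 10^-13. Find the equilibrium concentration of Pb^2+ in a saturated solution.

4.3e-5 M

Pb(IO3)2(s) ⇌ Pb^2+(aq) + 2 IO3^-(aq)
Ksp = [Pb^2+][IO3^-]^2
For each mole of Pb(IO3)2 that dissolves: [Pb^2+] = s, [IO3^-] = 2s.
So Ksp = s × (2s)^2 = 4s^3
Solving, s = (3.1 × 10^-13/4)^(1/3) = 4.26 × 10^-5 M
[Pb^2+] = s = 4.3 × 10^-5 M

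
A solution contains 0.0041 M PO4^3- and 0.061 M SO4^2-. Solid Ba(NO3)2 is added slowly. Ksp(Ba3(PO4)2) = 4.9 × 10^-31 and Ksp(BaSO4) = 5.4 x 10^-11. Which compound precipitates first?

BaSO4

Each salt begins to precipitate when Q = Ksp, i.e. when [Ba^2+] reaches its threshold.
For Ba3(PO4)2: 4.9 × 10^-31 = (0.0041)^2 × [Ba^2+]^3  ⇒  [Ba^2+] = 3.1 × 10^-9 M.
For BaSO4: 5.4 x 10^-11 = 0.061 × [Ba^2+]  ⇒  [Ba^2+] = 8.9 × 10^-10 M.
The salt with the lower threshold [Ba^2+] precipitates first: BaSO4.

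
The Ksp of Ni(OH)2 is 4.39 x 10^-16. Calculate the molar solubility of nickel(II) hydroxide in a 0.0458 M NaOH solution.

s = 2.09 × 10^-13 M

Ni(OH)2(s) ⇌ Ni^2+(aq) + 2 OH^-(aq)
Ksp = [Ni^2+][OH^-]^2
If s mol/L dissolves here, [Ni^2+] = s, [OH^-] = 0.0458 + 2s ≈ 0.0458 (common-ion effect: OH^- is already 0.0458 M).
Ksp ≈ s × (0.0458)^2
s = 2.09 × 10^-13 M
Check: 2s = 4.2 × 10^-13 ≪ 0.0458, so the approximation is valid.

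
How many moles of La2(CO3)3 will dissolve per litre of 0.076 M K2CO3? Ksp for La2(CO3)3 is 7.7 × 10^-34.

La2(CO3)3(s) ⇌ 2 La^3+(aq) + 3 CO3^2-(aq)
Ksp = [La^3+]^2[CO3^2-]^3
Let s be the molar solubility in this solution. [La^3+] = 2s, [CO3^2-] = 0.076 + 3s ≈ 0.076 (common-ion effect: CO3^2- is already 0.076 M).
Ksp ≈ (2s)^2 × (0.076)^3
s = 6.6 × 10^-16 M
Check: 3s = 2.0 × 10^-15 ≪ 0.076, so the approximation is valid.

s = 6.6e-16 M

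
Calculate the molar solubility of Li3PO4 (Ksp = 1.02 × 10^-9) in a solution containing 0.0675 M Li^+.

s ≈ 3.32e-6 M

Li3PO4(s) ⇌ 3 Li^+(aq) + PO4^3-(aq)
Ksp = [Li^+]^3[PO4^3-]
Let s be the molar solubility in this solution. [Li^+] = 0.0675 + 3s ≈ 0.0675, [PO4^3-] = s (Ksp is small, so little additional dissolves).
Ksp ≈ (0.0675)^3 × s
s = 3.32 × 10^-6 M
Check: 3s = 9.9 x 10^-6 ≪ 0.0675, so the approximation is valid.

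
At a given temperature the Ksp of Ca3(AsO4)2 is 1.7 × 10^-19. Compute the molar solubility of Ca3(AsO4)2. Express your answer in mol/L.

Ca3(AsO4)2(s) ⇌ 3 Ca^2+(aq) + 2 AsO4^3-(aq)
Ksp = [Ca^2+]^3[AsO4^3-]^2
For each mole of Ca3(AsO4)2 that dissolves: [Ca^2+] = 3s, [AsO4^3-] = 2s.
So Ksp = (3s)^3 × (2s)^2 = 108s^5
Solving, s = (1.7 × 10^-19/108)^(1/5) = 6.9 × 10^-5 M

s = 6.9 × 10^-5 M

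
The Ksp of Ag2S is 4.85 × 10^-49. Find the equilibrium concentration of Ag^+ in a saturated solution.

Ag2S(s) <=> 2 Ag^+(aq) + S^2-(aq)
Ksp = [Ag^+]^2[S^2-]
Let s = molar solubility. Then [Ag^+] = 2s and [S^2-] = s.
Substituting: Ksp = (2s)^2s = 4s^3
Solving, s = (4.85 × 10^-49/4)^(1/3) = 4.949 x 10^-17 M
[Ag^+] = 2s = 9.90 × 10^-17 M

[Ag^+] ≈ 9.90e-17 M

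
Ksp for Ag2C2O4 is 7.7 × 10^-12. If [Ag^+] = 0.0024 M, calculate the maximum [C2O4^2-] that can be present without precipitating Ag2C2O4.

[C2O4^2-] ≈ 1.3 x 10^-6 M

Ag2C2O4(s) <=> 2 Ag^+ + C2O4^2-
Ksp = [Ag^+]^2[C2O4^2-]
Precipitation begins when Q = Ksp. With [Ag^+] = 0.0024 M:
7.7 × 10^-12 = (0.0024)^2 × [C2O4^2-]
[C2O4^2-] = (7.7 × 10^-12 / 5.76 x 10^-6) = 1.3 x 10^-6 M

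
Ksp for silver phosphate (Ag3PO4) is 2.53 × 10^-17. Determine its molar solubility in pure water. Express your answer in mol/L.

s = 3.11 × 10^-5 M

Ag3PO4(s) ⇌ 3 Ag^+(aq) + PO4^3-(aq)
Ksp = [Ag^+]^3[PO4^3-]
For each mole of Ag3PO4 that dissolves: [Ag^+] = 3s, [PO4^3-] = s.
So Ksp = (3s)^3 × s = 27s^4
s = (2.53 × 10^-17 / 27)^(1/4) = 3.11 × 10^-5 M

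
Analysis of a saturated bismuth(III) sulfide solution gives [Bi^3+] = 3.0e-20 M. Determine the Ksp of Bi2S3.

8.2e-98

Bi2S3(s) <=> 2 Bi^3+(aq) + 3 S^2-(aq)
Stoichiometry gives [S^2-] = (3/2)[Bi^3+] = 4.50 × 10^-20 M.
Ksp = [Bi^3+]^2[S^2-]^3
Ksp = (3.0 × 10^-20)^2 × (4.50 × 10^-20)^3 = 8.2 x 10^-98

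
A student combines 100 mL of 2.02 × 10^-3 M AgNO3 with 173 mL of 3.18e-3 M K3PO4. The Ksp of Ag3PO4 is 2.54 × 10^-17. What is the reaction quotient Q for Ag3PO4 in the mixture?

Total volume = 100 + 173 = 273 mL.
[Ag^+] = 2.02 x 10^-3 × (100/273) = 7.399 x 10^-4 M
[PO4^3-] = 3.18 x 10^-3 × (173/273) = 2.015 × 10^-3 M
Ag3PO4(s) <=> 3 Ag^+(aq) + PO4^3-(aq), so Q = [Ag^+]^3[PO4^3-]
Q = (7.399 × 10^-4)^3(2.015 × 10^-3) = 8.16 × 10^-13
Q > Ksp, so Ag3PO4 will precipitate.

Q = 8.16e-13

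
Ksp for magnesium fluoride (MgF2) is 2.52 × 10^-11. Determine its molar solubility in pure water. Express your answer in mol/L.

1.85 × 10^-4 M

MgF2(s) ⇌ Mg^2+(aq) + 2 F^-(aq)
Ksp = [Mg^2+][F^-]^2
If s mol/L of MgF2 dissolves, [Mg^2+] = s and [F^-] = 2s.
So Ksp = s × (2s)^2 = 4s^3
Solving, s = (2.52 × 10^-11/4)^(1/3) = 1.85 × 10^-4 M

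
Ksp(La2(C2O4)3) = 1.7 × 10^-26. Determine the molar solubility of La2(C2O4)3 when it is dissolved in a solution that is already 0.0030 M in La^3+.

s = 4.1 × 10^-8 M

La2(C2O4)3(s) ⇌ 2 La^3+(aq) + 3 C2O4^2-(aq)
Ksp = [La^3+]^2[C2O4^2-]^3
Let s = moles of La2(C2O4)3 that dissolve per litre. [La^3+] = 0.0030 + 2s ≈ 0.0030, [C2O4^2-] = 3s (Ksp is small, so little additional dissolves).
Ksp ≈ (0.0030)^2 × (3s)^3
s = 4.1 × 10^-8 M
Check: 2s = 8.2 × 10^-8 ≪ 0.0030, so the approximation is valid.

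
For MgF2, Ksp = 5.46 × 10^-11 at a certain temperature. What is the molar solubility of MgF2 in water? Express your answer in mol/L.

MgF2(s) ⇌ Mg^2+ + 2 F^-
Ksp = [Mg^2+][F^-]^2
With molar solubility s: [Mg^2+] = s, [F^-] = 2s.
So Ksp = s × (2s)^2 = 4s^3
Solving, s = (5.46 × 10^-11/4)^(1/3) = 2.39 × 10^-4 M

s ≈ 2.39 × 10^-4 M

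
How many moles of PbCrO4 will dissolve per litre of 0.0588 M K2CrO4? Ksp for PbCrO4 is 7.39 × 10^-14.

s = 1.26e-12 M

PbCrO4(s) ⇌ Pb^2+(aq) + CrO4^2-(aq)
Ksp = [Pb^2+][CrO4^2-]
Let s = moles of PbCrO4 that dissolve per litre. [Pb^2+] = s, [CrO4^2-] = 0.0588 + s ≈ 0.0588 (since CrO4^2- from K2CrO4 dominates).
Ksp ≈ s × 0.0588
s = 1.26 × 10^-12 M
Check: s = 1.3 × 10^-12 ≪ 0.0588, so the approximation is valid.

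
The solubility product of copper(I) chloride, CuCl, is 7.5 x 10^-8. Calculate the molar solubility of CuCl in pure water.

CuCl(s) ⇌ Cu^+(aq) + Cl^-(aq)
Ksp = [Cu^+][Cl^-]
If s mol/L of CuCl dissolves, [Cu^+] = s and [Cl^-] = s.
Ksp = s^2
s = (7.5 x 10^-8)^(1/2) = 2.7 × 10^-4 M

s = 2.7 × 10^-4 M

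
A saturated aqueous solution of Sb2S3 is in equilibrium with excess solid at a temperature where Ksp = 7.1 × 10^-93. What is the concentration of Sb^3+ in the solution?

Sb2S3(s) ⇌ 2 Sb^3+(aq) + 3 S^2-(aq)
Ksp = [Sb^3+]^2[S^2-]^3
For each mole of Sb2S3 that dissolves: [Sb^3+] = 2s, [S^2-] = 3s.
Substituting: Ksp = (2s)^2(3s)^3 = 108s^5
s = (7.1 × 10^-93 / 108)^(1/5) = 1.46 × 10^-19 M
[Sb^3+] = 2s = 2.9 x 10^-19 M

[Sb^3+] = 2.9e-19 M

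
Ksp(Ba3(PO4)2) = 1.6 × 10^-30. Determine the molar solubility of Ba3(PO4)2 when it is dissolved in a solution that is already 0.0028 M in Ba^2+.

s ≈ 4.3e-12 M

Ba3(PO4)2(s) <=> 3 Ba^2+ + 2 PO4^3-
Ksp = [Ba^2+]^3[PO4^3-]^2
If s mol/L dissolves here, [Ba^2+] = 0.0028 + 3s ≈ 0.0028, [PO4^3-] = 2s (Ksp is small, so little additional dissolves).
Ksp ≈ (0.0028)^3 × (2s)^2
s = 4.3 × 10^-12 M
Check: 3s = 1.3 × 10^-11 ≪ 0.0028, so the approximation is valid.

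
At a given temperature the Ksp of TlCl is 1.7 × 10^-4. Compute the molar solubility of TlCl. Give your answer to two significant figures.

s = 1.3 × 10^-2 M

TlCl(s) ⇌ Tl^+(aq) + Cl^-(aq)
Ksp = [Tl^+][Cl^-]
If s mol/L of TlCl dissolves, [Tl^+] = s and [Cl^-] = s.
Ksp = (s)(s) = s^2
s = √(1.7 × 10^-4) = 1.3 x 10^-2 M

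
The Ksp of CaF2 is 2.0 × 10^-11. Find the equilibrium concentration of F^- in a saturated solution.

[F^-] = 3.4e-4 M

CaF2(s) ⇌ Ca^2+ + 2 F^-
Ksp = [Ca^2+][F^-]^2
If s mol/L of CaF2 dissolves, [Ca^2+] = s and [F^-] = 2s.
So Ksp = s × (2s)^2 = 4s^3
Solving, s = (2.0 × 10^-11/4)^(1/3) = 1.71 × 10^-4 M
[F^-] = 2s = 3.4 × 10^-4 M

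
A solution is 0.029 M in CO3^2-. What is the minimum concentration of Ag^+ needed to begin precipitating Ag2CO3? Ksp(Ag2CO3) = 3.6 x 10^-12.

1.1 × 10^-5 M

Ag2CO3(s) ⇌ 2 Ag^+ + CO3^2-
Ksp = [Ag^+]^2[CO3^2-]
Precipitation begins when Q = Ksp. With [CO3^2-] = 0.029 M:
3.6 x 10^-12 = (0.029) × [Ag^+]^2
[Ag^+] = (3.6 x 10^-12 / 2.9 × 10^-2)^(1/2) = 1.1 × 10^-5 M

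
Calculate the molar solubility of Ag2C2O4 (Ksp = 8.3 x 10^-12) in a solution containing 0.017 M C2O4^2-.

Ag2C2O4(s) ⇌ 2 Ag^+(aq) + C2O4^2-(aq)
Ksp = [Ag^+]^2[C2O4^2-]
Let s be the molar solubility in this solution. [Ag^+] = 2s, [C2O4^2-] = 0.017 + s ≈ 0.017 (since the C2O4^2- already present dominates).
Ksp ≈ (2s)^2 × 0.017
s = 1.1 × 10^-5 M
Check: s = 1.1 × 10^-5 ≪ 0.017, so the approximation is valid.

s = 1.1 x 10^-5 M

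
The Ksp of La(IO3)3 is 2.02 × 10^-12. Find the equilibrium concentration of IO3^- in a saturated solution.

La(IO3)3(s) ⇌ La^3+(aq) + 3 IO3^-(aq)
Ksp = [La^3+][IO3^-]^3
For each mole of La(IO3)3 that dissolves: [La^3+] = s, [IO3^-] = 3s.
Ksp = s(3s)^3 = 27s^4
Solving, s = (2.02 × 10^-12/27)^(1/4) = 5.230 x 10^-4 M
[IO3^-] = 3s = 1.57 × 10^-3 M

[IO3^-] ≈ 1.57 × 10^-3 M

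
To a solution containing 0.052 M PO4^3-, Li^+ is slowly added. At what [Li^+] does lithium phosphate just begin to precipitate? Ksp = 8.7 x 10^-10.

2.6e-3 M

Li3PO4(s) ⇌ 3 Li^+ + PO4^3-
Ksp = [Li^+]^3[PO4^3-]
Precipitation begins when Q = Ksp. With [PO4^3-] = 0.052 M:
8.7 x 10^-10 = (0.052) × [Li^+]^3
[Li^+] = (8.7 x 10^-10 / 5.2 x 10^-2)^(1/3) = 2.6 x 10^-3 M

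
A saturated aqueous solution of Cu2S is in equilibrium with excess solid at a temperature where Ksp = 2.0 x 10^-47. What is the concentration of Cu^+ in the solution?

[Cu^+] ≈ 3.4e-16 M

Cu2S(s) ⇌ 2 Cu^+ + S^2-
Ksp = [Cu^+]^2[S^2-]
With molar solubility s: [Cu^+] = 2s, [S^2-] = s.
So Ksp = (2s)^2 × s = 4s^3
s = (2.0 x 10^-47 / 4)^(1/3) = 1.71 x 10^-16 M
[Cu^+] = 2s = 3.4 × 10^-16 M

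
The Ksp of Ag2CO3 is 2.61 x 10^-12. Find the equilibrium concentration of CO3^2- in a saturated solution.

[CO3^2-] ≈ 8.67e-5 M

Ag2CO3(s) ⇌ 2 Ag^+ + CO3^2-
Ksp = [Ag^+]^2[CO3^2-]
With molar solubility s: [Ag^+] = 2s, [CO3^2-] = s.
So Ksp = (2s)^2 × s = 4s^3
s^3 = 2.61 x 10^-12 / 4, so s = 8.673 × 10^-5 M
[CO3^2-] = s = 8.67 × 10^-5 M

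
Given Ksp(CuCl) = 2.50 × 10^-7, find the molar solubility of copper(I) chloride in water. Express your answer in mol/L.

CuCl(s) <=> Cu^+ + Cl^-
Ksp = [Cu^+][Cl^-]
Let s = molar solubility. Then [Cu^+] = s and [Cl^-] = s.
Ksp = s^2
s = (2.50 × 10^-7)^(1/2) = 5.00 x 10^-4 M

s = 5.00 × 10^-4 M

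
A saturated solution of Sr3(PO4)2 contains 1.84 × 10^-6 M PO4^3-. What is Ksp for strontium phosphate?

Sr3(PO4)2(s) <=> 3 Sr^2+(aq) + 2 PO4^3-(aq)
Stoichiometry gives [Sr^2+] = (3/2)[PO4^3-] = 2.760 × 10^-6 M.
Ksp = [Sr^2+]^3[PO4^3-]^2
Ksp = (2.760 × 10^-6)^3 × (1.84 × 10^-6)^2 = 7.12 x 10^-29

7.12 x 10^-29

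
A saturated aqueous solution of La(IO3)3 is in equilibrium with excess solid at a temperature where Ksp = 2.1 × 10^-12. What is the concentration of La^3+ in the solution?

[La^3+] = 5.3 × 10^-4 M

La(IO3)3(s) <=> La^3+(aq) + 3 IO3^-(aq)
Ksp = [La^3+][IO3^-]^3
For each mole of La(IO3)3 that dissolves: [La^3+] = s, [IO3^-] = 3s.
So Ksp = s × (3s)^3 = 27s^4
s = (2.1 × 10^-12 / 27)^(1/4) = 5.28 × 10^-4 M
[La^3+] = s = 5.3 × 10^-4 M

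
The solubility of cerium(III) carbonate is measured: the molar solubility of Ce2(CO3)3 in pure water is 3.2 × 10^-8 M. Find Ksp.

Ce2(CO3)3(s) ⇌ 2 Ce^3+(aq) + 3 CO3^2-(aq)
With molar solubility s: [Ce^3+] = 2s, [CO3^2-] = 3s.
Ksp = [Ce^3+]^2[CO3^2-]^3
Substituting: Ksp = (2s)^2(3s)^3 = 108s^5
Ksp = 108 × (3.2 x 10^-8)^5 = 3.6 × 10^-36

3.6e-36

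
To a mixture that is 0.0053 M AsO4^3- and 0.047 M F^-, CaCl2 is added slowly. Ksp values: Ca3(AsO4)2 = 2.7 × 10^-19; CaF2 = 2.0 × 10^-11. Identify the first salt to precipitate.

Precipitation of each salt starts when its ion product equals its Ksp.
For Ca3(AsO4)2: 2.7 × 10^-19 = (0.0053)^2 × [Ca^2+]^3  ⇒  [Ca^2+] = 2.1 × 10^-5 M.
For CaF2: 2.0 × 10^-11 = (0.047)^2 × [Ca^2+]  ⇒  [Ca^2+] = 9.1 x 10^-9 M.
The salt with the lower threshold [Ca^2+] precipitates first: CaF2.

CaF2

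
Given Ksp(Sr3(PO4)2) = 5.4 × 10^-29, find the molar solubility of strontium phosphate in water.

s ≈ 8.7 × 10^-7 M

Sr3(PO4)2(s) <=> 3 Sr^2+(aq) + 2 PO4^3-(aq)
Ksp = [Sr^2+]^3[PO4^3-]^2
Let s = molar solubility. Then [Sr^2+] = 3s and [PO4^3-] = 2s.
Substituting: Ksp = (3s)^3(2s)^2 = 108s^5
s = (5.4 × 10^-29 / 108)^(1/5) = 8.7 × 10^-7 M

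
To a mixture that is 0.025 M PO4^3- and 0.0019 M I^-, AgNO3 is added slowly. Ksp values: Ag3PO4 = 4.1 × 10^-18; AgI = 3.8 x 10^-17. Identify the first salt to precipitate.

Each salt begins to precipitate when Q = Ksp, i.e. when [Ag^+] reaches its threshold.
For Ag3PO4: 4.1 × 10^-18 = 0.025 × [Ag^+]^3  ⇒  [Ag^+] = 5.5 × 10^-6 M.
For AgI: 3.8 x 10^-17 = 0.0019 × [Ag^+]  ⇒  [Ag^+] = 2.0 × 10^-14 M.
The salt with the lower threshold [Ag^+] precipitates first: AgI.

AgI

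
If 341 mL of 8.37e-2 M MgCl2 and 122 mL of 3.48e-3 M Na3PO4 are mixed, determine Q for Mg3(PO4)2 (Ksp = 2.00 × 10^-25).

Total volume = 341 + 122 = 463 mL.
[Mg^2+] = 8.37 × 10^-2 × (341/463) = 6.165 × 10^-2 M
[PO4^3-] = 3.48 × 10^-3 × (122/463) = 9.170 × 10^-4 M
Mg3(PO4)2(s) ⇌ 3 Mg^2+ + 2 PO4^3-, so Q = [Mg^2+]^3[PO4^3-]^2
Q = (6.165 x 10^-2)^3(9.170 x 10^-4)^2 = 1.97 x 10^-10
Q > Ksp, so Mg3(PO4)2 will precipitate.

Q = 1.97e-10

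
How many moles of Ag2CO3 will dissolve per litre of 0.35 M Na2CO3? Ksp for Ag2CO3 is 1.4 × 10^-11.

3.2e-6 M

Ag2CO3(s) <=> 2 Ag^+(aq) + CO3^2-(aq)
Ksp = [Ag^+]^2[CO3^2-]
Let s be the molar solubility in this solution. [Ag^+] = 2s, [CO3^2-] = 0.35 + s ≈ 0.35 (common-ion effect: CO3^2- is already 0.35 M).
Ksp ≈ (2s)^2 × 0.35
s = 3.2 × 10^-6 M
Check: s = 3.2 × 10^-6 ≪ 0.35, so the approximation is valid.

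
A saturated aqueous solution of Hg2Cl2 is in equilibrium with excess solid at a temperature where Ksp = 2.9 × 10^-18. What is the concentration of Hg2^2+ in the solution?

[Hg2^2+] ≈ 9.0 x 10^-7 M

Hg2Cl2(s) ⇌ Hg2^2+ + 2 Cl^-
Ksp = [Hg2^2+][Cl^-]^2
For each mole of Hg2Cl2 that dissolves: [Hg2^2+] = s, [Cl^-] = 2s.
Ksp = s(2s)^2 = 4s^3
s = (2.9 × 10^-18 / 4)^(1/3) = 8.98 x 10^-7 M
[Hg2^2+] = s = 9.0 × 10^-7 M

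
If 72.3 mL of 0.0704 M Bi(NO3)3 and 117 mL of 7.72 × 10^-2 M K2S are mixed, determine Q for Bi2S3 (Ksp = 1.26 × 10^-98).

Q ≈ 7.85 × 10^-8

Total volume = 72.3 + 117 = 189.3 mL.
[Bi^3+] = 7.04 × 10^-2 × (72.3/189.3) = 2.689 × 10^-2 M
[S^2-] = 7.72 × 10^-2 × (117/189.3) = 4.771 × 10^-2 M
Bi2S3(s) ⇌ 2 Bi^3+ + 3 S^2-, so Q = [Bi^3+]^2[S^2-]^3
Q = (2.689 × 10^-2)^2(4.771 × 10^-2)^3 = 7.85 × 10^-8
Q > Ksp, so Bi2S3 will precipitate.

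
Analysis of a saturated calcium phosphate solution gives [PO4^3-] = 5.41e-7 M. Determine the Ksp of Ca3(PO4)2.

Ca3(PO4)2(s) ⇌ 3 Ca^2+(aq) + 2 PO4^3-(aq)
Stoichiometry gives [Ca^2+] = (3/2)[PO4^3-] = 8.115 × 10^-7 M.
Ksp = [Ca^2+]^3[PO4^3-]^2
Ksp = (8.115 x 10^-7)^3 × (5.41 × 10^-7)^2 = 1.56 x 10^-31

Ksp ≈ 1.56 × 10^-31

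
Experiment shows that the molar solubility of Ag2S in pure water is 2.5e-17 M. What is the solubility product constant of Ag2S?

Ag2S(s) ⇌ 2 Ag^+(aq) + S^2-(aq)
For each mole of Ag2S that dissolves: [Ag^+] = 2s, [S^2-] = s.
Ksp = [Ag^+]^2[S^2-]
Ksp = (2s)^2s = 4s^3
With s = 2.5 × 10^-17: Ksp = 6.3 × 10^-50

6.3e-50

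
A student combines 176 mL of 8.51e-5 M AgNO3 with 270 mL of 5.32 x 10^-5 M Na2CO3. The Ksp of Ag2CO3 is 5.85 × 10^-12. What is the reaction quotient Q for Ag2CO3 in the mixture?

Total volume = 176 + 270 = 446 mL.
[Ag^+] = 8.51 x 10^-5 × (176/446) = 3.358 × 10^-5 M
[CO3^2-] = 5.32 x 10^-5 × (270/446) = 3.221 x 10^-5 M
Ag2CO3(s) ⇌ 2 Ag^+(aq) + CO3^2-(aq), so Q = [Ag^+]^2[CO3^2-]
Q = (3.358 x 10^-5)^2(3.221 × 10^-5) = 3.63 × 10^-14
Q < Ksp, so no precipitate of Ag2CO3 forms.

Q = 3.63e-14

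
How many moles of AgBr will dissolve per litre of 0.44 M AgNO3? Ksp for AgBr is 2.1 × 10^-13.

AgBr(s) ⇌ Ag^+ + Br^-
Ksp = [Ag^+][Br^-]
If s mol/L dissolves here, [Ag^+] = 0.44 + s ≈ 0.44, [Br^-] = s (common-ion effect: Ag^+ is already 0.44 M).
Ksp ≈ 0.44 × s
s = 4.8 × 10^-13 M
Check: s = 4.8 × 10^-13 ≪ 0.44, so the approximation is valid.

4.8 × 10^-13 M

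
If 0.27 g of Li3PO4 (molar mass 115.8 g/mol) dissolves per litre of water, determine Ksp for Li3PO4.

Ksp ≈ 8.0 × 10^-10

Molar solubility s = (2.7 x 10^-1 g/L) / (115.8 g/mol) = 2.33 × 10^-3 M.
Li3PO4(s) ⇌ 3 Li^+(aq) + PO4^3-(aq)
With molar solubility s: [Li^+] = 3s, [PO4^3-] = s.
Ksp = [Li^+]^3[PO4^3-]
Ksp = (3s)^3s = 27s^4
Ksp = 27 × (2.33 x 10^-3)^4 = 8.0 × 10^-10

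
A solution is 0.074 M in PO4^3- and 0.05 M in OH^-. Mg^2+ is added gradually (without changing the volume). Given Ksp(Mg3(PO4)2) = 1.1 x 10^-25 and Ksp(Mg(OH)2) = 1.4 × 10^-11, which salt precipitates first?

Each salt begins to precipitate when Q = Ksp, i.e. when [Mg^2+] reaches its threshold.
For Mg3(PO4)2: 1.1 x 10^-25 = (0.074)^2 × [Mg^2+]^3  ⇒  [Mg^2+] = 2.7 × 10^-8 M.
For Mg(OH)2: 1.4 × 10^-11 = (0.05)^2 × [Mg^2+]  ⇒  [Mg^2+] = 5.6 x 10^-9 M.
The salt with the lower threshold [Mg^2+] precipitates first: Mg(OH)2.

Mg(OH)2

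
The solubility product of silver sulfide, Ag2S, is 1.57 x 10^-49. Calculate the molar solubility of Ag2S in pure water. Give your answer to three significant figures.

Ag2S(s) ⇌ 2 Ag^+(aq) + S^2-(aq)
Ksp = [Ag^+]^2[S^2-]
With molar solubility s: [Ag^+] = 2s, [S^2-] = s.
Ksp = (2s)^2s = 4s^3
s^3 = 1.57 x 10^-49 / 4, so s = 3.40 x 10^-17 M

3.40 x 10^-17 M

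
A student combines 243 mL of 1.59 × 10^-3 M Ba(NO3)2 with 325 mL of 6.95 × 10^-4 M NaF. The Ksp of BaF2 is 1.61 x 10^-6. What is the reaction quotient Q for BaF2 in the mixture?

Q ≈ 1.08 × 10^-10

Total volume = 243 + 325 = 568 mL.
[Ba^2+] = 1.59 × 10^-3 × (243/568) = 6.802 x 10^-4 M
[F^-] = 6.95 x 10^-4 × (325/568) = 3.977 x 10^-4 M
BaF2(s) ⇌ Ba^2+(aq) + 2 F^-(aq), so Q = [Ba^2+][F^-]^2
Q = (6.802 × 10^-4)(3.977 × 10^-4)^2 = 1.08 × 10^-10
Q < Ksp, so no precipitate of BaF2 forms.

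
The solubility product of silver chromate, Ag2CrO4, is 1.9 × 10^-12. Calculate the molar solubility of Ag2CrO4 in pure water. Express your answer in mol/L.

Ag2CrO4(s) <=> 2 Ag^+(aq) + CrO4^2-(aq)
Ksp = [Ag^+]^2[CrO4^2-]
For each mole of Ag2CrO4 that dissolves: [Ag^+] = 2s, [CrO4^2-] = s.
Ksp = (2s)^2s = 4s^3
s^3 = 1.9 × 10^-12 / 4, so s = 7.8 x 10^-5 M

7.8e-5 M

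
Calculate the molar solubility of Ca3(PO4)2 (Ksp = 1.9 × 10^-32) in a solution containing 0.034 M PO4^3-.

8.5 x 10^-11 M

Ca3(PO4)2(s) ⇌ 3 Ca^2+(aq) + 2 PO4^3-(aq)
Ksp = [Ca^2+]^3[PO4^3-]^2
Let s be the molar solubility in this solution. [Ca^2+] = 3s, [PO4^3-] = 0.034 + 2s ≈ 0.034 (since the PO4^3- already present dominates).
Ksp ≈ (3s)^3 × (0.034)^2
s = 8.5 × 10^-11 M
Check: 2s = 1.7 × 10^-10 ≪ 0.034, so the approximation is valid.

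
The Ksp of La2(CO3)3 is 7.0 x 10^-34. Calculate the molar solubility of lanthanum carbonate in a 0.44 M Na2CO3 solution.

4.5 × 10^-17 M

La2(CO3)3(s) ⇌ 2 La^3+(aq) + 3 CO3^2-(aq)
Ksp = [La^3+]^2[CO3^2-]^3
If s mol/L dissolves here, [La^3+] = 2s, [CO3^2-] = 0.44 + 3s ≈ 0.44 (Ksp is small, so little additional dissolves).
Ksp ≈ (2s)^2 × (0.44)^3
s = 4.5 × 10^-17 M
Check: 3s = 1.4 × 10^-16 ≪ 0.44, so the approximation is valid.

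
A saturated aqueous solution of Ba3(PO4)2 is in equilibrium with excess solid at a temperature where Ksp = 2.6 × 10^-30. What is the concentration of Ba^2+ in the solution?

1.4e-6 M

Ba3(PO4)2(s) <=> 3 Ba^2+ + 2 PO4^3-
Ksp = [Ba^2+]^3[PO4^3-]^2
Let s = molar solubility. Then [Ba^2+] = 3s and [PO4^3-] = 2s.
So Ksp = (3s)^3 × (2s)^2 = 108s^5
s^5 = 2.6 × 10^-30 / 108, so s = 4.75 × 10^-7 M
[Ba^2+] = 3s = 1.4 × 10^-6 M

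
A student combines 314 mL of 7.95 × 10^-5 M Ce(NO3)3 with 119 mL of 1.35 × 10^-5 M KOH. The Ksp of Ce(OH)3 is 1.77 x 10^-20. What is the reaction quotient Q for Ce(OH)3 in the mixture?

Total volume = 314 + 119 = 433 mL.
[Ce^3+] = 7.95 × 10^-5 × (314/433) = 5.765 × 10^-5 M
[OH^-] = 1.35 x 10^-5 × (119/433) = 3.710 × 10^-6 M
Ce(OH)3(s) ⇌ Ce^3+(aq) + 3 OH^-(aq), so Q = [Ce^3+][OH^-]^3
Q = (5.765 × 10^-5)(3.710 x 10^-6)^3 = 2.94 × 10^-21
Q < Ksp, so no precipitate of Ce(OH)3 forms.

Q = 2.94 × 10^-21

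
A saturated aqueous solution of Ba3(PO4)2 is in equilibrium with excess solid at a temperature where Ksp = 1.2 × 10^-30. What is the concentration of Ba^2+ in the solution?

1.2e-6 M

Ba3(PO4)2(s) ⇌ 3 Ba^2+(aq) + 2 PO4^3-(aq)
Ksp = [Ba^2+]^3[PO4^3-]^2
For each mole of Ba3(PO4)2 that dissolves: [Ba^2+] = 3s, [PO4^3-] = 2s.
Ksp = (3s)^3(2s)^2 = 108s^5
Solving, s = (1.2 × 10^-30/108)^(1/5) = 4.07 × 10^-7 M
[Ba^2+] = 3s = 1.2 × 10^-6 M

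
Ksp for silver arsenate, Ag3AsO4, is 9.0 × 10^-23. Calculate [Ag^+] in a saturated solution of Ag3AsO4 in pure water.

Ag3AsO4(s) ⇌ 3 Ag^+(aq) + AsO4^3-(aq)
Ksp = [Ag^+]^3[AsO4^3-]
For each mole of Ag3AsO4 that dissolves: [Ag^+] = 3s, [AsO4^3-] = s.
Ksp = (3s)^3s = 27s^4
Solving, s = (9.0 × 10^-23/27)^(1/4) = 1.35 x 10^-6 M
[Ag^+] = 3s = 4.1 x 10^-6 M

[Ag^+] = 4.1e-6 M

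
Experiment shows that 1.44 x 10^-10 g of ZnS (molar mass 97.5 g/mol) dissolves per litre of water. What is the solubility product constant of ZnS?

Molar solubility s = (1.44 × 10^-10 g/L) / (97.5 g/mol) = 1.477 × 10^-12 M.
ZnS(s) ⇌ Zn^2+ + S^2-
Let s = molar solubility. Then [Zn^2+] = s and [S^2-] = s.
Ksp = [Zn^2+][S^2-]
Ksp = (s)(s) = s^2
With s = 1.477 x 10^-12: Ksp = 2.18 × 10^-24

Ksp = 2.18e-24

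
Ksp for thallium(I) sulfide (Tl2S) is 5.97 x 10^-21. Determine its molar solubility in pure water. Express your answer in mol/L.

Tl2S(s) <=> 2 Tl^+ + S^2-
Ksp = [Tl^+]^2[S^2-]
If s mol/L of Tl2S dissolves, [Tl^+] = 2s and [S^2-] = s.
Substituting: Ksp = (2s)^2s = 4s^3
s = (5.97 x 10^-21 / 4)^(1/3) = 1.14 × 10^-7 M

s = 1.14 × 10^-7 M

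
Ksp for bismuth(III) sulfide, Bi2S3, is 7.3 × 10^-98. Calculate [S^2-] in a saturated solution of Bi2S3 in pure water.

4.4 × 10^-20 M

Bi2S3(s) <=> 2 Bi^3+(aq) + 3 S^2-(aq)
Ksp = [Bi^3+]^2[S^2-]^3
Let s = molar solubility. Then [Bi^3+] = 2s and [S^2-] = 3s.
Substituting: Ksp = (2s)^2(3s)^3 = 108s^5
s = (7.3 × 10^-98 / 108)^(1/5) = 1.47 × 10^-20 M
[S^2-] = 3s = 4.4 × 10^-20 M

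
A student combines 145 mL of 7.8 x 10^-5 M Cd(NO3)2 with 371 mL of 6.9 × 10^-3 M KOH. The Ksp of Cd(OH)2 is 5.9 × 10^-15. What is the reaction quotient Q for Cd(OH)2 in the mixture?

Total volume = 145 + 371 = 516 mL.
[Cd^2+] = 7.8 x 10^-5 × (145/516) = 2.19 x 10^-5 M
[OH^-] = 6.9 × 10^-3 × (371/516) = 4.96 × 10^-3 M
Cd(OH)2(s) ⇌ Cd^2+ + 2 OH^-, so Q = [Cd^2+][OH^-]^2
Q = (2.19 x 10^-5)(4.96 × 10^-3)^2 = 5.4 × 10^-10
Q > Ksp, so Cd(OH)2 will precipitate.

Q = 5.4 × 10^-10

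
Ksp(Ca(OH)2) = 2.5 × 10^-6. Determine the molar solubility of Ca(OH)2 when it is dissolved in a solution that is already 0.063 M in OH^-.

Ca(OH)2(s) <=> Ca^2+ + 2 OH^-
Ksp = [Ca^2+][OH^-]^2
Let s be the molar solubility in this solution. [Ca^2+] = s, [OH^-] = 0.063 + 2s ≈ 0.063 (common-ion effect: OH^- is already 0.063 M).
Ksp ≈ s × (0.063)^2
s = 6.3 x 10^-4 M
Check: 2s = 1.3 x 10^-3 ≪ 0.063, so the approximation is valid.

s ≈ 6.3e-4 M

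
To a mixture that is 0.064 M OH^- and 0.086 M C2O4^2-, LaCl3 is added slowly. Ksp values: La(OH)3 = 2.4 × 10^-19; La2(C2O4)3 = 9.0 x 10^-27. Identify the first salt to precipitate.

La(OH)3

Precipitation of each salt starts when its ion product equals its Ksp.
For La(OH)3: 2.4 × 10^-19 = (0.064)^3 × [La^3+]  ⇒  [La^3+] = 9.2 × 10^-16 M.
For La2(C2O4)3: 9.0 x 10^-27 = (0.086)^3 × [La^3+]^2  ⇒  [La^3+] = 3.8 × 10^-12 M.
The salt with the lower threshold [La^3+] precipitates first: La(OH)3.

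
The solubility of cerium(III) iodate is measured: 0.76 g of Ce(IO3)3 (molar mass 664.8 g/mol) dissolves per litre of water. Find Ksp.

4.6e-11

Molar solubility s = (7.6 × 10^-1 g/L) / (664.8 g/mol) = 1.14 x 10^-3 M.
Ce(IO3)3(s) ⇌ Ce^3+(aq) + 3 IO3^-(aq)
If s mol/L of Ce(IO3)3 dissolves, [Ce^3+] = s and [IO3^-] = 3s.
Ksp = [Ce^3+][IO3^-]^3
Ksp = s(3s)^3 = 27s^4
With s = 1.14 × 10^-3: Ksp = 4.6 × 10^-11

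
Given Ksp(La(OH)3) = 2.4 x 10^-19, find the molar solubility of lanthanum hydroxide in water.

La(OH)3(s) ⇌ La^3+(aq) + 3 OH^-(aq)
Ksp = [La^3+][OH^-]^3
Let s = molar solubility. Then [La^3+] = s and [OH^-] = 3s.
So Ksp = s × (3s)^3 = 27s^4
Solving, s = (2.4 x 10^-19/27)^(1/4) = 9.7 x 10^-6 M

s ≈ 9.7 × 10^-6 M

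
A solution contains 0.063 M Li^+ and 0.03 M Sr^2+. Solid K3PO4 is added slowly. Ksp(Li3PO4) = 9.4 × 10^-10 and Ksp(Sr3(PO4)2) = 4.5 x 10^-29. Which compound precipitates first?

Precipitation of each salt starts when its ion product equals its Ksp.
For Li3PO4: 9.4 × 10^-10 = (0.063)^3 × [PO4^3-]  ⇒  [PO4^3-] = 3.8 x 10^-6 M.
For Sr3(PO4)2: 4.5 x 10^-29 = (0.03)^3 × [PO4^3-]^2  ⇒  [PO4^3-] = 1.3 × 10^-12 M.
The salt with the lower threshold [PO4^3-] precipitates first: Sr3(PO4)2.

Sr3(PO4)2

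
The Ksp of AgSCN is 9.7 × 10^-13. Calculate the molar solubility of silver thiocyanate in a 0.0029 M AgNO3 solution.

s ≈ 3.3 × 10^-10 M

AgSCN(s) <=> Ag^+ + SCN^-
Ksp = [Ag^+][SCN^-]
If s mol/L dissolves here, [Ag^+] = 0.0029 + s ≈ 0.0029, [SCN^-] = s (since Ag^+ from AgNO3 dominates).
Ksp ≈ 0.0029 × s
s = 3.3 × 10^-10 M
Check: s = 3.3 × 10^-10 ≪ 0.0029, so the approximation is valid.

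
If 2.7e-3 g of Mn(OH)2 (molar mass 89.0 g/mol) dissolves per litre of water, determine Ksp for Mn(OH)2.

Molar solubility s = (2.7 × 10^-3 g/L) / (89.0 g/mol) = 3.03 × 10^-5 M.
Mn(OH)2(s) ⇌ Mn^2+ + 2 OH^-
Let s = molar solubility. Then [Mn^2+] = s and [OH^-] = 2s.
Ksp = [Mn^2+][OH^-]^2
So Ksp = s × (2s)^2 = 4s^3
With s = 3.03 × 10^-5: Ksp = 1.1 × 10^-13

Ksp = 1.1e-13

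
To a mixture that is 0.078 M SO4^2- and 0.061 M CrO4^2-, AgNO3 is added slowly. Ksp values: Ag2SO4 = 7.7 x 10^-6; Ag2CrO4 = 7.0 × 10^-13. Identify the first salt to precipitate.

Ag2CrO4

Each salt begins to precipitate when Q = Ksp, i.e. when [Ag^+] reaches its threshold.
For Ag2SO4: 7.7 x 10^-6 = 0.078 × [Ag^+]^2  ⇒  [Ag^+] = 9.9 × 10^-3 M.
For Ag2CrO4: 7.0 × 10^-13 = 0.061 × [Ag^+]^2  ⇒  [Ag^+] = 3.4 × 10^-6 M.
The salt with the lower threshold [Ag^+] precipitates first: Ag2CrO4.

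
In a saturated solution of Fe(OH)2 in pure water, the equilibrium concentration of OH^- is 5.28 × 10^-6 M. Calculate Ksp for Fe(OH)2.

Ksp ≈ 7.36e-17

Fe(OH)2(s) <=> Fe^2+ + 2 OH^-
Stoichiometry gives [Fe^2+] = (1/2)[OH^-] = 2.640 × 10^-6 M.
Ksp = [Fe^2+][OH^-]^2
Ksp = 2.640 × 10^-6 × (5.28 x 10^-6)^2 = 7.36 × 10^-17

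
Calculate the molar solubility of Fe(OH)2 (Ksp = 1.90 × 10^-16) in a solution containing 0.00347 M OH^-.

Fe(OH)2(s) ⇌ Fe^2+ + 2 OH^-
Ksp = [Fe^2+][OH^-]^2
Let s be the molar solubility in this solution. [Fe^2+] = s, [OH^-] = 0.00347 + 2s ≈ 0.00347 (since the OH^- already present dominates).
Ksp ≈ s × (0.00347)^2
s = 1.58 × 10^-11 M
Check: 2s = 3.2 × 10^-11 ≪ 0.00347, so the approximation is valid.

s ≈ 1.58e-11 M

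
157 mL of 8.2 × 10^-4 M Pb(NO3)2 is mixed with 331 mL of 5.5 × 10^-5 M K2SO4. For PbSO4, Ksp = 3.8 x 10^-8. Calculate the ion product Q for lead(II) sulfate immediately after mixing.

Q = 9.8e-9

Total volume = 157 + 331 = 488 mL.
[Pb^2+] = 8.2 × 10^-4 × (157/488) = 2.64 × 10^-4 M
[SO4^2-] = 5.5 × 10^-5 × (331/488) = 3.73 × 10^-5 M
PbSO4(s) <=> Pb^2+(aq) + SO4^2-(aq), so Q = [Pb^2+][SO4^2-]
Q = (2.64 × 10^-4)(3.73 × 10^-5) = 9.8 × 10^-9
Q < Ksp, so no precipitate of PbSO4 forms.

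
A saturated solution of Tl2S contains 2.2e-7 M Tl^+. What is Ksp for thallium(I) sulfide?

Tl2S(s) ⇌ 2 Tl^+(aq) + S^2-(aq)
Stoichiometry gives [S^2-] = (1/2)[Tl^+] = 1.10 x 10^-7 M.
Ksp = [Tl^+]^2[S^2-]
Ksp = (2.2 × 10^-7)^2 × 1.10 × 10^-7 = 5.3 x 10^-21

5.3 x 10^-21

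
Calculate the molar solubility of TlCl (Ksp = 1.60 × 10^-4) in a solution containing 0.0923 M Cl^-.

s = 1.73e-3 M

TlCl(s) ⇌ Tl^+(aq) + Cl^-(aq)
Ksp = [Tl^+][Cl^-]
If s mol/L dissolves here, [Tl^+] = s, [Cl^-] = 0.0923 + s ≈ 0.0923 (since the Cl^- already present dominates).
Ksp ≈ s × 0.0923
s = 1.73 x 10^-3 M
Check: s = 1.7 x 10^-3 ≪ 0.0923, so the approximation is valid.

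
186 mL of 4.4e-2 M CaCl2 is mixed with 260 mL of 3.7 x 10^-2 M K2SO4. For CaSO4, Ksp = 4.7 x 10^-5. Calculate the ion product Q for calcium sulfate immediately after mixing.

Total volume = 186 + 260 = 446 mL.
[Ca^2+] = 4.4 × 10^-2 × (186/446) = 1.83 x 10^-2 M
[SO4^2-] = 3.7 × 10^-2 × (260/446) = 2.16 × 10^-2 M
CaSO4(s) <=> Ca^2+ + SO4^2-, so Q = [Ca^2+][SO4^2-]
Q = (1.83 x 10^-2)(2.16 × 10^-2) = 4.0 x 10^-4
Q > Ksp, so CaSO4 will precipitate.

4.0 × 10^-4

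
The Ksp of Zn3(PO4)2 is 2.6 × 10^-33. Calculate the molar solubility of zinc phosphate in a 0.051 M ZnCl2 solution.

2.2 x 10^-15 M

Zn3(PO4)2(s) <=> 3 Zn^2+ + 2 PO4^3-
Ksp = [Zn^2+]^3[PO4^3-]^2
If s mol/L dissolves here, [Zn^2+] = 0.051 + 3s ≈ 0.051, [PO4^3-] = 2s (since Zn^2+ from ZnCl2 dominates).
Ksp ≈ (0.051)^3 × (2s)^2
s = 2.2 × 10^-15 M
Check: 3s = 6.6 × 10^-15 ≪ 0.051, so the approximation is valid.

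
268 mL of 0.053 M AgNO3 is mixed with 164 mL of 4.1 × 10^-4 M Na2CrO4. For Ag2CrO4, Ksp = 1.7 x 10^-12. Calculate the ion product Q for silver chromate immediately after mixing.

Total volume = 268 + 164 = 432 mL.
[Ag^+] = 5.3 × 10^-2 × (268/432) = 3.29 × 10^-2 M
[CrO4^2-] = 4.1 x 10^-4 × (164/432) = 1.56 × 10^-4 M
Ag2CrO4(s) ⇌ 2 Ag^+(aq) + CrO4^2-(aq), so Q = [Ag^+]^2[CrO4^2-]
Q = (3.29 x 10^-2)^2(1.56 × 10^-4) = 1.7 x 10^-7
Q > Ksp, so Ag2CrO4 will precipitate.

Q ≈ 1.7e-7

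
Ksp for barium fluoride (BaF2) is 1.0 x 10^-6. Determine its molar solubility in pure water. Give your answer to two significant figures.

s ≈ 6.3 x 10^-3 M

BaF2(s) <=> Ba^2+(aq) + 2 F^-(aq)
Ksp = [Ba^2+][F^-]^2
Let s = molar solubility. Then [Ba^2+] = s and [F^-] = 2s.
Substituting: Ksp = s(2s)^2 = 4s^3
Solving, s = (1.0 x 10^-6/4)^(1/3) = 6.3 x 10^-3 M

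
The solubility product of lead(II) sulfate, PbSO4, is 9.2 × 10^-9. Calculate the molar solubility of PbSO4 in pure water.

s ≈ 9.6 x 10^-5 M

PbSO4(s) ⇌ Pb^2+(aq) + SO4^2-(aq)
Ksp = [Pb^2+][SO4^2-]
If s mol/L of PbSO4 dissolves, [Pb^2+] = s and [SO4^2-] = s.
Ksp = s × s = s^2
s = (9.2 × 10^-9)^(1/2) = 9.6 × 10^-5 M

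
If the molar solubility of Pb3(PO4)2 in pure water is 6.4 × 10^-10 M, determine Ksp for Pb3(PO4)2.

Pb3(PO4)2(s) <=> 3 Pb^2+ + 2 PO4^3-
For each mole of Pb3(PO4)2 that dissolves: [Pb^2+] = 3s, [PO4^3-] = 2s.
Ksp = [Pb^2+]^3[PO4^3-]^2
So Ksp = (3s)^3 × (2s)^2 = 108s^5
With s = 6.4 x 10^-10: Ksp = 1.2 × 10^-44

Ksp = 1.2e-44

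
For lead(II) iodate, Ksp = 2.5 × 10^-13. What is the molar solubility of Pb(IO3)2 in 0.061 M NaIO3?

Pb(IO3)2(s) ⇌ Pb^2+(aq) + 2 IO3^-(aq)
Ksp = [Pb^2+][IO3^-]^2
If s mol/L dissolves here, [Pb^2+] = s, [IO3^-] = 0.061 + 2s ≈ 0.061 (Ksp is small, so little additional dissolves).
Ksp ≈ s × (0.061)^2
s = 6.7 × 10^-11 M
Check: 2s = 1.3 × 10^-10 ≪ 0.061, so the approximation is valid.

s ≈ 6.7 × 10^-11 M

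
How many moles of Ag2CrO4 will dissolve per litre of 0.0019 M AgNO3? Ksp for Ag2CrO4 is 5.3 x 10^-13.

Ag2CrO4(s) <=> 2 Ag^+(aq) + CrO4^2-(aq)
Ksp = [Ag^+]^2[CrO4^2-]
If s mol/L dissolves here, [Ag^+] = 0.0019 + 2s ≈ 0.0019, [CrO4^2-] = s (Ksp is small, so little additional dissolves).
Ksp ≈ (0.0019)^2 × s
s = 1.5 x 10^-7 M
Check: 2s = 2.9 x 10^-7 ≪ 0.0019, so the approximation is valid.

1.5 × 10^-7 M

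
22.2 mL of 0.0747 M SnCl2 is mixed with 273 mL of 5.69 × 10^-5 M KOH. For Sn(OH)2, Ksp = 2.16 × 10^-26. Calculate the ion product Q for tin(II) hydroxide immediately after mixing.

Total volume = 22.2 + 273 = 295.2 mL.
[Sn^2+] = 7.47 x 10^-2 × (22.2/295.2) = 5.618 × 10^-3 M
[OH^-] = 5.69 × 10^-5 × (273/295.2) = 5.262 × 10^-5 M
Sn(OH)2(s) ⇌ Sn^2+(aq) + 2 OH^-(aq), so Q = [Sn^2+][OH^-]^2
Q = (5.618 x 10^-3)(5.262 × 10^-5)^2 = 1.56 x 10^-11
Q > Ksp, so Sn(OH)2 will precipitate.

1.56 × 10^-11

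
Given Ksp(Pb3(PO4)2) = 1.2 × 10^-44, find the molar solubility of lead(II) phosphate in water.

6.4 × 10^-10 M

Pb3(PO4)2(s) ⇌ 3 Pb^2+ + 2 PO4^3-
Ksp = [Pb^2+]^3[PO4^3-]^2
With molar solubility s: [Pb^2+] = 3s, [PO4^3-] = 2s.
Ksp = (3s)^3(2s)^2 = 108s^5
s^5 = 1.2 × 10^-44 / 108, so s = 6.4 × 10^-10 M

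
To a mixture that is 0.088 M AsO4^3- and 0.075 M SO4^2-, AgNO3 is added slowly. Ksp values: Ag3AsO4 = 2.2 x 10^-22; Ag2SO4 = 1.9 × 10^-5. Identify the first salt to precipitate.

Ag3AsO4

Precipitation of each salt starts when its ion product equals its Ksp.
For Ag3AsO4: 2.2 x 10^-22 = 0.088 × [Ag^+]^3  ⇒  [Ag^+] = 1.4 × 10^-7 M.
For Ag2SO4: 1.9 × 10^-5 = 0.075 × [Ag^+]^2  ⇒  [Ag^+] = 1.6 x 10^-2 M.
The salt with the lower threshold [Ag^+] precipitates first: Ag3AsO4.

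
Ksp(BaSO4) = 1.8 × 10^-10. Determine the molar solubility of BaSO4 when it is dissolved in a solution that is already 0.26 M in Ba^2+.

6.9 x 10^-10 M

BaSO4(s) ⇌ Ba^2+ + SO4^2-
Ksp = [Ba^2+][SO4^2-]
Let s = moles of BaSO4 that dissolve per litre. [Ba^2+] = 0.26 + s ≈ 0.26, [SO4^2-] = s (Ksp is small, so little additional dissolves).
Ksp ≈ 0.26 × s
s = 6.9 x 10^-10 M
Check: s = 6.9 x 10^-10 ≪ 0.26, so the approximation is valid.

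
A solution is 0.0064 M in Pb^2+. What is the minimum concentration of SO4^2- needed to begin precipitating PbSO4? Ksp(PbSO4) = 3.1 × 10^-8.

[SO4^2-] ≈ 4.8 x 10^-6 M

PbSO4(s) ⇌ Pb^2+(aq) + SO4^2-(aq)
Ksp = [Pb^2+][SO4^2-]
Precipitation begins when Q = Ksp. With [Pb^2+] = 0.0064 M:
3.1 × 10^-8 = (0.0064) × [SO4^2-]
[SO4^2-] = (3.1 × 10^-8 / 6.4 x 10^-3) = 4.8 × 10^-6 M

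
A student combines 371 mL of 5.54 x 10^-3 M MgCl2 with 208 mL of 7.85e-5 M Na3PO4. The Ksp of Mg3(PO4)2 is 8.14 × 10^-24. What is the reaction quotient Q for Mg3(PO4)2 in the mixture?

Total volume = 371 + 208 = 579 mL.
[Mg^2+] = 5.54 × 10^-3 × (371/579) = 3.550 × 10^-3 M
[PO4^3-] = 7.85 × 10^-5 × (208/579) = 2.820 × 10^-5 M
Mg3(PO4)2(s) ⇌ 3 Mg^2+ + 2 PO4^3-, so Q = [Mg^2+]^3[PO4^3-]^2
Q = (3.550 x 10^-3)^3(2.820 x 10^-5)^2 = 3.56 × 10^-17
Q > Ksp, so Mg3(PO4)2 will precipitate.

3.56e-17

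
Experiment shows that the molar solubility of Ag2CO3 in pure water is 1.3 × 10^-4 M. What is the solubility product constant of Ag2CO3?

Ag2CO3(s) ⇌ 2 Ag^+ + CO3^2-
Let s = molar solubility. Then [Ag^+] = 2s and [CO3^2-] = s.
Ksp = [Ag^+]^2[CO3^2-]
Substituting: Ksp = (2s)^2s = 4s^3
With s = 1.3 × 10^-4: Ksp = 8.8 × 10^-12

Ksp = 8.8e-12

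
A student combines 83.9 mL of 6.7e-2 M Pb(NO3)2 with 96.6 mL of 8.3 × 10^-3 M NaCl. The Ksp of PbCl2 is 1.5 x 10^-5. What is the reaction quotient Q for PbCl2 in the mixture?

Total volume = 83.9 + 96.6 = 180.5 mL.
[Pb^2+] = 6.7 × 10^-2 × (83.9/180.5) = 3.11 x 10^-2 M
[Cl^-] = 8.3 × 10^-3 × (96.6/180.5) = 4.44 x 10^-3 M
PbCl2(s) ⇌ Pb^2+ + 2 Cl^-, so Q = [Pb^2+][Cl^-]^2
Q = (3.11 × 10^-2)(4.44 × 10^-3)^2 = 6.1 × 10^-7
Q < Ksp, so no precipitate of PbCl2 forms.

Q ≈ 6.1e-7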